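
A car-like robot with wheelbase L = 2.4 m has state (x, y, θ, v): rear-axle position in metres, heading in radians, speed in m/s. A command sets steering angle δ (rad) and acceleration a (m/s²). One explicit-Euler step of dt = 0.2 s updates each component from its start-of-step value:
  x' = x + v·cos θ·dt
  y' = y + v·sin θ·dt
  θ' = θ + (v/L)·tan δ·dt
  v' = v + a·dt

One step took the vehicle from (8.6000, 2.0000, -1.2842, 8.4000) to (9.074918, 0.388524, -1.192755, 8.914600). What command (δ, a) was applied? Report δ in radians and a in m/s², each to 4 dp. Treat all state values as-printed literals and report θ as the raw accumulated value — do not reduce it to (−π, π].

δ = 0.1299, a = 2.5730

a = (v'−v)/dt = (0.514600)/0.2 = 2.5730
Δθ = θ'−θ = 0.091445;  (v·dt/L) = 8.4000·0.2/2.4 = 0.700000
tan δ = Δθ·L/(v·dt) = 0.130636  →  δ = 0.1299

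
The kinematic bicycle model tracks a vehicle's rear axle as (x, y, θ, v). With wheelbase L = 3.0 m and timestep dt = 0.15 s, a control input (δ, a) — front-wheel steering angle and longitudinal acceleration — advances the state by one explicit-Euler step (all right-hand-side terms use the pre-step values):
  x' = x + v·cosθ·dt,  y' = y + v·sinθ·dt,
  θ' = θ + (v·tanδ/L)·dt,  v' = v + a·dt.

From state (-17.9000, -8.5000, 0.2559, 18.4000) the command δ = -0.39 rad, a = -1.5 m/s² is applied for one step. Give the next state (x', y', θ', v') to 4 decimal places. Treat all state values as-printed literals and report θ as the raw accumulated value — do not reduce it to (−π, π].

x' = -17.9000 + 18.4000·cos(0.2559)·0.15 = -15.2299
y' = -8.5000 + 18.4000·sin(0.2559)·0.15 = -7.8014
θ' = 0.2559 + (18.4000/3.0)·tan(-0.39)·0.15 = -0.1223
v' = 18.4000 − 1.5000·0.15 = 18.1750

(-15.2299, -7.8014, -0.1223, 18.1750)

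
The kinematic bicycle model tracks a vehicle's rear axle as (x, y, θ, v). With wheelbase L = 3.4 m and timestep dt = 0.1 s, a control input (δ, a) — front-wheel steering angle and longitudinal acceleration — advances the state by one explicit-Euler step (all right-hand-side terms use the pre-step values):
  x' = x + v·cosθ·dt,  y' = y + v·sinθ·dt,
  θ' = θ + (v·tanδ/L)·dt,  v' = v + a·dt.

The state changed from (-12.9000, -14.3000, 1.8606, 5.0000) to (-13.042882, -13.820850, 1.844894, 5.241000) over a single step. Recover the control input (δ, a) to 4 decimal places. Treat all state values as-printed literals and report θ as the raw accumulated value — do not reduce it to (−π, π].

δ = -0.1064, a = 2.4100

a = (v'−v)/dt = (0.241000)/0.1 = 2.4100
Δθ = θ'−θ = -0.015706;  (v·dt/L) = 5.0000·0.1/3.4 = 0.147059
tan δ = Δθ·L/(v·dt) = -0.106801  →  δ = -0.1064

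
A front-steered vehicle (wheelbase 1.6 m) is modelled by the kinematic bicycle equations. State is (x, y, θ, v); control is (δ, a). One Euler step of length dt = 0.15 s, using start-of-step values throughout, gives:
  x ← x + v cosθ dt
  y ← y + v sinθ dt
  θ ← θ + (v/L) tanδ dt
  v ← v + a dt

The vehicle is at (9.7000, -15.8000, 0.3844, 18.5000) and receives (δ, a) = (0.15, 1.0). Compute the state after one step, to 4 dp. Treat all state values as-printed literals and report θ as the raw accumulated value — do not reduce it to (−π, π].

x' = 9.7000 + 18.5000·cos(0.3844)·0.15 = 12.2725
y' = -15.8000 + 18.5000·sin(0.3844)·0.15 = -14.7594
θ' = 0.3844 + (18.5000/1.6)·tan(0.15)·0.15 = 0.6465
v' = 18.5000 + 1.0000·0.15 = 18.6500

(12.2725, -14.7594, 0.6465, 18.6500)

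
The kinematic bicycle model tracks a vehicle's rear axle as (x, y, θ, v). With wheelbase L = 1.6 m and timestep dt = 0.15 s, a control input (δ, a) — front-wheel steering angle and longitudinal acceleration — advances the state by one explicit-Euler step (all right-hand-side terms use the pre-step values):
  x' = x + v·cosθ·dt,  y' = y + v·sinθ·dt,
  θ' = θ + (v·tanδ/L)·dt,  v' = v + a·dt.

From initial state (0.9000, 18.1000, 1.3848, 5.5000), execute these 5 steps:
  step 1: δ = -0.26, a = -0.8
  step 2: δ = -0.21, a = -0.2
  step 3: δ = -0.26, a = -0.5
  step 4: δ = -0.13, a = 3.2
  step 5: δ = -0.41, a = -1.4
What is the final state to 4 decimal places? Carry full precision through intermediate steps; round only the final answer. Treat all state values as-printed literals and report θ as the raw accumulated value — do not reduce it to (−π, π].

(2.5746, 21.7720, 0.7076, 5.5450)

after step 1 (δ=-0.26, a=-0.8): (1.052564, 18.910771, 1.247633, 5.380000)
after step 2 (δ=-0.21, a=-0.2): (1.308841, 19.675997, 1.140129, 5.350000)
after step 3 (δ=-0.26, a=-0.5): (1.643867, 20.405218, 1.006702, 5.275000)
after step 4 (δ=-0.13, a=3.2): (2.066909, 21.073883, 0.942049, 5.755000)
after step 5 (δ=-0.41, a=-1.4): (2.574614, 21.772049, 0.707552, 5.545000)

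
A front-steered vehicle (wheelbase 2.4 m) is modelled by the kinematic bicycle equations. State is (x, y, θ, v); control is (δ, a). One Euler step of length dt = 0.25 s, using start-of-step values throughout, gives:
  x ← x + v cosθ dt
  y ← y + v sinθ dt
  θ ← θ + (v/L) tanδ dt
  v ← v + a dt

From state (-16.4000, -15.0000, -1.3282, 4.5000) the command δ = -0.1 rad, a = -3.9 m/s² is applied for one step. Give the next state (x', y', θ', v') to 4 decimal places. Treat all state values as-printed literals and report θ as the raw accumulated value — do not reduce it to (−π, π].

x' = -16.4000 + 4.5000·cos(-1.3282)·0.25 = -16.1297
y' = -15.0000 + 4.5000·sin(-1.3282)·0.25 = -16.0921
θ' = -1.3282 + (4.5000/2.4)·tan(-0.1)·0.25 = -1.3752
v' = 4.5000 − 3.9000·0.25 = 3.5250

(-16.1297, -16.0921, -1.3752, 3.5250)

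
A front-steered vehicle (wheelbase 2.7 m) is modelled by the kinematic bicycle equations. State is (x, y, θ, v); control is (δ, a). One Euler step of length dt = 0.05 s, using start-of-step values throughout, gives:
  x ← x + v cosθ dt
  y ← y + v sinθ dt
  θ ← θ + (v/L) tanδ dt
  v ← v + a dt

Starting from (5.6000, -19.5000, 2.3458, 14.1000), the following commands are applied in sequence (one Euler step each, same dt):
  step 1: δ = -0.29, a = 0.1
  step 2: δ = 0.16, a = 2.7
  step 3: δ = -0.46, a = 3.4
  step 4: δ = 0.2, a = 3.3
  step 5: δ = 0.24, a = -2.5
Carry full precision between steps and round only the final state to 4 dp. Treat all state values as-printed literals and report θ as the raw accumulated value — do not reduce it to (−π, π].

after step 1 (δ=-0.29, a=0.1): (5.106698, -18.996335, 2.267881, 14.105000)
after step 2 (δ=0.16, a=2.7): (4.653938, -18.455608, 2.310034, 14.240000)
after step 3 (δ=-0.46, a=3.4): (4.174246, -17.929452, 2.179382, 14.410000)
after step 4 (δ=0.2, a=3.3): (3.762331, -17.338313, 2.233476, 14.575000)
after step 5 (δ=0.24, a=-2.5): (3.313981, -16.763805, 2.299527, 14.450000)

(3.3140, -16.7638, 2.2995, 14.4500)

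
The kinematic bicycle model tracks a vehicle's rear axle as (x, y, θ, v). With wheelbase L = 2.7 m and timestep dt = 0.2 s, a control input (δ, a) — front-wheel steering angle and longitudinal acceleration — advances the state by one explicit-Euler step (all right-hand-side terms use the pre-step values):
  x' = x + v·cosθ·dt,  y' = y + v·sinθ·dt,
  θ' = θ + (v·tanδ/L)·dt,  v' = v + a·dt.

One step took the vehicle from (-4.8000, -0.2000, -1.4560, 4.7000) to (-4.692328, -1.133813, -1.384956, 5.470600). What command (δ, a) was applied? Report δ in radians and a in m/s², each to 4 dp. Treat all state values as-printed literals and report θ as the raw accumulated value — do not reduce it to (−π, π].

δ = 0.2013, a = 3.8530

a = (v'−v)/dt = (0.770600)/0.2 = 3.8530
Δθ = θ'−θ = 0.071044;  (v·dt/L) = 4.7000·0.2/2.7 = 0.348148
tan δ = Δθ·L/(v·dt) = 0.204063  →  δ = 0.2013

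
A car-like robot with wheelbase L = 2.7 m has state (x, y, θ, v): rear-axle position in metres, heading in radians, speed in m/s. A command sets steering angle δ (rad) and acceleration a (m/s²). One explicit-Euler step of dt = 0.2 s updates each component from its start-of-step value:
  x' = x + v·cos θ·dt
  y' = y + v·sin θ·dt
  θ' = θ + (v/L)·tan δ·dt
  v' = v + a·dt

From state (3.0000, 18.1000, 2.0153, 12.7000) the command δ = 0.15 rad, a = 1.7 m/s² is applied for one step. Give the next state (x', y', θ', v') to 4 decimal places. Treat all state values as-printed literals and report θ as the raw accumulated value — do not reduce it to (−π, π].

(1.9078, 20.3932, 2.1575, 13.0400)

x' = 3.0000 + 12.7000·cos(2.0153)·0.2 = 1.9078
y' = 18.1000 + 12.7000·sin(2.0153)·0.2 = 20.3932
θ' = 2.0153 + (12.7000/2.7)·tan(0.15)·0.2 = 2.1575
v' = 12.7000 + 1.7000·0.2 = 13.0400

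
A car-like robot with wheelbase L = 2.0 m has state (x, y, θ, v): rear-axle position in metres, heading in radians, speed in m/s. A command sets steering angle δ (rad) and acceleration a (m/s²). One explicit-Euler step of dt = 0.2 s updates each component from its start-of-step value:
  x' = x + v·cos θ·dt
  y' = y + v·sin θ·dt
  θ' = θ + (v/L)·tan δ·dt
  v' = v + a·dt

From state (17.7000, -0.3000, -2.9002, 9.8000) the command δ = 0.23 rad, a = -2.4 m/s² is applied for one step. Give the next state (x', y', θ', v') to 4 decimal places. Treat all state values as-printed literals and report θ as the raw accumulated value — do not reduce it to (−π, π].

x' = 17.7000 + 9.8000·cos(-2.9002)·0.2 = 15.7968
y' = -0.3000 + 9.8000·sin(-2.9002)·0.2 = -0.7685
θ' = -2.9002 + (9.8000/2.0)·tan(0.23)·0.2 = -2.6707
v' = 9.8000 − 2.4000·0.2 = 9.3200

(15.7968, -0.7685, -2.6707, 9.3200)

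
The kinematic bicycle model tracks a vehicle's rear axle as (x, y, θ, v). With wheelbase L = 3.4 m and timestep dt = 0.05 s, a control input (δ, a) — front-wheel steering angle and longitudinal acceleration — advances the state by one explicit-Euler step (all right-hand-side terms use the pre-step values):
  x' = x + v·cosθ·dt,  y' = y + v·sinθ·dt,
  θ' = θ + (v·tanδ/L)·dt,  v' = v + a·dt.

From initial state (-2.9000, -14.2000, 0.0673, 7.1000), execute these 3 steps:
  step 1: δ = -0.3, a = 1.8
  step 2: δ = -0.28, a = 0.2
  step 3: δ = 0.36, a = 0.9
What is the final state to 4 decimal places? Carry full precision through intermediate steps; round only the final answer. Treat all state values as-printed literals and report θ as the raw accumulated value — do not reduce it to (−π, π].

after step 1 (δ=-0.3, a=1.8): (-2.545804, -14.176127, 0.035002, 7.190000)
after step 2 (δ=-0.28, a=0.2): (-2.186524, -14.163546, 0.004597, 7.200000)
after step 3 (δ=0.36, a=0.9): (-1.826528, -14.161891, 0.044451, 7.245000)

(-1.8265, -14.1619, 0.0445, 7.2450)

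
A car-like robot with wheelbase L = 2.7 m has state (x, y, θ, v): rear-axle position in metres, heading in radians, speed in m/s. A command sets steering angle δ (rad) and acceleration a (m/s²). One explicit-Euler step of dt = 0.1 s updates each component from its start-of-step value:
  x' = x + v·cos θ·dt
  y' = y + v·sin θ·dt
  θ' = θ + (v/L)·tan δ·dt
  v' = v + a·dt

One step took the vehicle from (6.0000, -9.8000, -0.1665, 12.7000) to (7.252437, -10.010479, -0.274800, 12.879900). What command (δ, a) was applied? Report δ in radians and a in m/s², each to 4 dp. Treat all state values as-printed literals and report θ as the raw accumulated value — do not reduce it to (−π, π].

δ = -0.2263, a = 1.7990

a = (v'−v)/dt = (0.179900)/0.1 = 1.7990
Δθ = θ'−θ = -0.108300;  (v·dt/L) = 12.7000·0.1/2.7 = 0.470370
tan δ = Δθ·L/(v·dt) = -0.230244  →  δ = -0.2263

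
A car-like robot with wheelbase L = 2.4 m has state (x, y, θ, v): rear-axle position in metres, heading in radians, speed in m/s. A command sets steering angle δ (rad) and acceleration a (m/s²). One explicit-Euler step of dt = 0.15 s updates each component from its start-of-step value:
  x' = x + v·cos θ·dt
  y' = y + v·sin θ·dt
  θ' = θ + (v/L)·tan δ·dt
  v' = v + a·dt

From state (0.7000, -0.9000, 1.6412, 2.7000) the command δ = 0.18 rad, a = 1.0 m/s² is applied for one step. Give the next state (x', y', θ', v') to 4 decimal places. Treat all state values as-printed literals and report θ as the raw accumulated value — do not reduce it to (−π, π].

x' = 0.7000 + 2.7000·cos(1.6412)·0.15 = 0.6715
y' = -0.9000 + 2.7000·sin(1.6412)·0.15 = -0.4960
θ' = 1.6412 + (2.7000/2.4)·tan(0.18)·0.15 = 1.6719
v' = 2.7000 + 1.0000·0.15 = 2.8500

(0.6715, -0.4960, 1.6719, 2.8500)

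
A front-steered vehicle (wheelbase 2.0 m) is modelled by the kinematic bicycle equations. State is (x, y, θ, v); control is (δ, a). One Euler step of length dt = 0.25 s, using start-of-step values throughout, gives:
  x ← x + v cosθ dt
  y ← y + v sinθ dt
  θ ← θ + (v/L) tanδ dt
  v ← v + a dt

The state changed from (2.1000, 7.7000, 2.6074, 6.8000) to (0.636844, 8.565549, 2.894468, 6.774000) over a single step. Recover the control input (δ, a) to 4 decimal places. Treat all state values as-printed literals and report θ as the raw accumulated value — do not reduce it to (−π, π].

a = (v'−v)/dt = (-0.026000)/0.25 = -0.1040
Δθ = θ'−θ = 0.287068;  (v·dt/L) = 6.8000·0.25/2.0 = 0.850000
tan δ = Δθ·L/(v·dt) = 0.337727  →  δ = 0.3257

δ = 0.3257, a = -0.1040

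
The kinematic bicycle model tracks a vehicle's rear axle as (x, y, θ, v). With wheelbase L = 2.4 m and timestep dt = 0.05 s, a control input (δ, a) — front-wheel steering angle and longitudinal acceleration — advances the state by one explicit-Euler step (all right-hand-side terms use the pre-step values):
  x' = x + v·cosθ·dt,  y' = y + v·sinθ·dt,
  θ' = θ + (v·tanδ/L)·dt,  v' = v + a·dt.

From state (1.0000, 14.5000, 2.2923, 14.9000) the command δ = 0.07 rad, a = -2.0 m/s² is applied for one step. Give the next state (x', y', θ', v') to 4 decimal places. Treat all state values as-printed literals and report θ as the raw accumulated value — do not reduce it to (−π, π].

x' = 1.0000 + 14.9000·cos(2.2923)·0.05 = 0.5079
y' = 14.5000 + 14.9000·sin(2.2923)·0.05 = 15.0594
θ' = 2.2923 + (14.9000/2.4)·tan(0.07)·0.05 = 2.3141
v' = 14.9000 − 2.0000·0.05 = 14.8000

(0.5079, 15.0594, 2.3141, 14.8000)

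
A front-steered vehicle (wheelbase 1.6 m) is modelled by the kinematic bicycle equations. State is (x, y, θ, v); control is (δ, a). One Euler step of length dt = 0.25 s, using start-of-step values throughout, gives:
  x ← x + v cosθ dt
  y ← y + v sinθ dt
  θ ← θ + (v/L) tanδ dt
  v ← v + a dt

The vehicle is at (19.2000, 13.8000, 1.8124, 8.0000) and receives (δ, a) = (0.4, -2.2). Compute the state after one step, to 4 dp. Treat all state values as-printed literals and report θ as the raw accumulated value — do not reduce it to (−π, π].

x' = 19.2000 + 8.0000·cos(1.8124)·0.25 = 18.7215
y' = 13.8000 + 8.0000·sin(1.8124)·0.25 = 15.7419
θ' = 1.8124 + (8.0000/1.6)·tan(0.4)·0.25 = 2.3409
v' = 8.0000 − 2.2000·0.25 = 7.4500

(18.7215, 15.7419, 2.3409, 7.4500)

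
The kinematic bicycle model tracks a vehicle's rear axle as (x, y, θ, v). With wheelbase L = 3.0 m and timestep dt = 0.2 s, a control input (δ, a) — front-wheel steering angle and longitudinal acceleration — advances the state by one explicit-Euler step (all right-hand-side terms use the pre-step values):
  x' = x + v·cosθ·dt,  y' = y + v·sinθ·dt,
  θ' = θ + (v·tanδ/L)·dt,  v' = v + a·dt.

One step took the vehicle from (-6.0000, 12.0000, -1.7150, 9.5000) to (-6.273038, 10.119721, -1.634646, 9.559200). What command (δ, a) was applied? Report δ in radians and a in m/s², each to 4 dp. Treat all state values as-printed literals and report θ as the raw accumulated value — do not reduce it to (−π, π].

δ = 0.1262, a = 0.2960

a = (v'−v)/dt = (0.059200)/0.2 = 0.2960
Δθ = θ'−θ = 0.080354;  (v·dt/L) = 9.5000·0.2/3.0 = 0.633333
tan δ = Δθ·L/(v·dt) = 0.126875  →  δ = 0.1262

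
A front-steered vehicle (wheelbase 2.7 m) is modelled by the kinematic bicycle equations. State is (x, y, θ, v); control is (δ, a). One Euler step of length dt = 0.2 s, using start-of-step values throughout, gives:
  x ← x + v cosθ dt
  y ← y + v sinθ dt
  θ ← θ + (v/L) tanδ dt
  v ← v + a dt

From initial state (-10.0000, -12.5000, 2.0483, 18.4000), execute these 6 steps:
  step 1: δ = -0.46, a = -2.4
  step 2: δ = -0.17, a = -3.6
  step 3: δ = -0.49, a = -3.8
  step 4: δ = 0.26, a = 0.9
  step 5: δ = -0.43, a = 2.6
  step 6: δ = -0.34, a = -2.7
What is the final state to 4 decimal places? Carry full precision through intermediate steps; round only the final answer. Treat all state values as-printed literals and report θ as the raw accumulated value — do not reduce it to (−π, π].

(-0.9463, 2.0164, -0.2242, 16.6000)

after step 1 (δ=-0.46, a=-2.4): (-11.691194, -9.231627, 1.373022, 17.920000)
after step 2 (δ=-0.17, a=-3.6): (-10.986981, -5.717492, 1.145163, 17.200000)
after step 3 (δ=-0.49, a=-3.8): (-9.566614, -2.584418, 0.465587, 16.440000)
after step 4 (δ=0.26, a=0.9): (-6.628595, -1.108278, 0.789542, 16.620000)
after step 5 (δ=-0.43, a=2.6): (-4.287932, 1.251865, 0.224929, 17.140000)
after step 6 (δ=-0.34, a=-2.7): (-0.946283, 2.016435, -0.224186, 16.600000)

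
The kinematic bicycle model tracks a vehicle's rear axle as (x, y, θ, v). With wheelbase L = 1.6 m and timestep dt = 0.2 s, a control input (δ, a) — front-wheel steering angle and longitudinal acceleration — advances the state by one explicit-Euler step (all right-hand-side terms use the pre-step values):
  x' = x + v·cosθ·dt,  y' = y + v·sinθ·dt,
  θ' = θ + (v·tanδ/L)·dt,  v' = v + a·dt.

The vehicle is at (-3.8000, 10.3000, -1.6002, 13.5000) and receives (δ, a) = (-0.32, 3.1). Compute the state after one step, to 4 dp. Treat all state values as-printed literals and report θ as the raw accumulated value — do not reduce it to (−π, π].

x' = -3.8000 + 13.5000·cos(-1.6002)·0.2 = -3.8794
y' = 10.3000 + 13.5000·sin(-1.6002)·0.2 = 7.6012
θ' = -1.6002 + (13.5000/1.6)·tan(-0.32)·0.2 = -2.1594
v' = 13.5000 + 3.1000·0.2 = 14.1200

(-3.8794, 7.6012, -2.1594, 14.1200)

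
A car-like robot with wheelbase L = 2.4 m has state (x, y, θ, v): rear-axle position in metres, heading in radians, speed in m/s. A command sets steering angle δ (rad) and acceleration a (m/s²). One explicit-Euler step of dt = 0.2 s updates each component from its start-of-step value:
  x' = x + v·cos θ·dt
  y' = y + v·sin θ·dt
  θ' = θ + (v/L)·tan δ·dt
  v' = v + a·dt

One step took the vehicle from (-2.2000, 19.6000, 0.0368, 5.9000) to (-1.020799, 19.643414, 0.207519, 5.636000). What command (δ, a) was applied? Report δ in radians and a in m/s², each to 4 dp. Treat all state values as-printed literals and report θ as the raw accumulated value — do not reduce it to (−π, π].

δ = 0.3342, a = -1.3200

a = (v'−v)/dt = (-0.264000)/0.2 = -1.3200
Δθ = θ'−θ = 0.170719;  (v·dt/L) = 5.9000·0.2/2.4 = 0.491667
tan δ = Δθ·L/(v·dt) = 0.347225  →  δ = 0.3342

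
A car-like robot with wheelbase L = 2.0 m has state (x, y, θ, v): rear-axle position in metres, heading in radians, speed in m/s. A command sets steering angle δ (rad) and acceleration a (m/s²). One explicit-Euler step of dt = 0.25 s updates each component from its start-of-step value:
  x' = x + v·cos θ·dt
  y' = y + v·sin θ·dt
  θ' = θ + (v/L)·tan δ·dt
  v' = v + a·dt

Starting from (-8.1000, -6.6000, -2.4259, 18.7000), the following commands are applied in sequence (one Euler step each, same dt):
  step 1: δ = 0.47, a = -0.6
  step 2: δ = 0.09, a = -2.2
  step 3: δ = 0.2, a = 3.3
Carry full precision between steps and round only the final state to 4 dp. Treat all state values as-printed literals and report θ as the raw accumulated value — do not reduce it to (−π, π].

(-7.7958, -17.9075, -0.5732, 18.8250)

after step 1 (δ=0.47, a=-0.6): (-11.627937, -9.667456, -1.238530, 18.550000)
after step 2 (δ=0.09, a=-2.2): (-10.115247, -14.051310, -1.029277, 18.000000)
after step 3 (δ=0.2, a=3.3): (-7.795773, -17.907479, -0.573179, 18.825000)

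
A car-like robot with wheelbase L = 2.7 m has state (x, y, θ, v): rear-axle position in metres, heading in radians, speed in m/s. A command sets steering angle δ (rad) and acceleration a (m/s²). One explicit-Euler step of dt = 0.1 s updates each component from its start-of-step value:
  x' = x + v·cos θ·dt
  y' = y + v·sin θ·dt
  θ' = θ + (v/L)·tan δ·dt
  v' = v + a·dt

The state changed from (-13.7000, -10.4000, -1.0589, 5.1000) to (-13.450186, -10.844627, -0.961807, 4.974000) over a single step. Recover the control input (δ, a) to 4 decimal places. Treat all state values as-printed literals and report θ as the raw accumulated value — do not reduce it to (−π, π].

a = (v'−v)/dt = (-0.126000)/0.1 = -1.2600
Δθ = θ'−θ = 0.097093;  (v·dt/L) = 5.1000·0.1/2.7 = 0.188889
tan δ = Δθ·L/(v·dt) = 0.514022  →  δ = 0.4748

δ = 0.4748, a = -1.2600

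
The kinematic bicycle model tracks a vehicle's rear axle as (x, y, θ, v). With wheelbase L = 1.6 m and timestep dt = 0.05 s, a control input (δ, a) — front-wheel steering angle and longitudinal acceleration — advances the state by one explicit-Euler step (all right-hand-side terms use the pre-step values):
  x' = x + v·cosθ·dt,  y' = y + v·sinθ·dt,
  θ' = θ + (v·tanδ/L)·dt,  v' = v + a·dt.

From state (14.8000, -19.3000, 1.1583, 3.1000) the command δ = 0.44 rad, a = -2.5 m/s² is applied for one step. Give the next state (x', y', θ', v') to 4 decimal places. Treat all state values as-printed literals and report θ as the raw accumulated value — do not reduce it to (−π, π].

x' = 14.8000 + 3.1000·cos(1.1583)·0.05 = 14.8621
y' = -19.3000 + 3.1000·sin(1.1583)·0.05 = -19.1580
θ' = 1.1583 + (3.1000/1.6)·tan(0.44)·0.05 = 1.2039
v' = 3.1000 − 2.5000·0.05 = 2.9750

(14.8621, -19.1580, 1.2039, 2.9750)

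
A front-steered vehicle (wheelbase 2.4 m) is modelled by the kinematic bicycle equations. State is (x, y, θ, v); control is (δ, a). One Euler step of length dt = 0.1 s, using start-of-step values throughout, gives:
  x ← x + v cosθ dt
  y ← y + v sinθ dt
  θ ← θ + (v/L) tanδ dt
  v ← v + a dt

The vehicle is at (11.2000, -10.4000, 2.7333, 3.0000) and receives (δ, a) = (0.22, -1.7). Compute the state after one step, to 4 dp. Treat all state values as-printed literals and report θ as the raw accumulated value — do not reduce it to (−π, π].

(10.9247, -10.2809, 2.7613, 2.8300)

x' = 11.2000 + 3.0000·cos(2.7333)·0.1 = 10.9247
y' = -10.4000 + 3.0000·sin(2.7333)·0.1 = -10.2809
θ' = 2.7333 + (3.0000/2.4)·tan(0.22)·0.1 = 2.7613
v' = 3.0000 − 1.7000·0.1 = 2.8300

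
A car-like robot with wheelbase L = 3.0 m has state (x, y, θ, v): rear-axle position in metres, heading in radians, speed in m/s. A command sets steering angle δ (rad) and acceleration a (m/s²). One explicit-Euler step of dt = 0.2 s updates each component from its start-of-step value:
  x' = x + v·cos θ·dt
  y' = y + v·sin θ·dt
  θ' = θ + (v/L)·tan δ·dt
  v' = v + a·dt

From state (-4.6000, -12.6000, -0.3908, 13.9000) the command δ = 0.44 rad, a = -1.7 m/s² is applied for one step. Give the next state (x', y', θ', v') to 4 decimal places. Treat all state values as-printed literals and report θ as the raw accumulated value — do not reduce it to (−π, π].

x' = -4.6000 + 13.9000·cos(-0.3908)·0.2 = -2.0296
y' = -12.6000 + 13.9000·sin(-0.3908)·0.2 = -13.6590
θ' = -0.3908 + (13.9000/3.0)·tan(0.44)·0.2 = 0.0455
v' = 13.9000 − 1.7000·0.2 = 13.5600

(-2.0296, -13.6590, 0.0455, 13.5600)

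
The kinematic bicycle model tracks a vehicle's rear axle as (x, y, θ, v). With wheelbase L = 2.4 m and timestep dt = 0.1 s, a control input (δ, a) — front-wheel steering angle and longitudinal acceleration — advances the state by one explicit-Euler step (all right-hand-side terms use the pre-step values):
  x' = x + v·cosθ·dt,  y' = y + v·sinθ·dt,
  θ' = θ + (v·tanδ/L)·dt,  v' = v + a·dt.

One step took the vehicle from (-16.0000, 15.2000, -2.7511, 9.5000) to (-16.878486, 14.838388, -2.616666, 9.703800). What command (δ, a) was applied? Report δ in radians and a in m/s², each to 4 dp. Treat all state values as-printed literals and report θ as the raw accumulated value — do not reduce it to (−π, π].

a = (v'−v)/dt = (0.203800)/0.1 = 2.0380
Δθ = θ'−θ = 0.134434;  (v·dt/L) = 9.5000·0.1/2.4 = 0.395833
tan δ = Δθ·L/(v·dt) = 0.339623  →  δ = 0.3274

δ = 0.3274, a = 2.0380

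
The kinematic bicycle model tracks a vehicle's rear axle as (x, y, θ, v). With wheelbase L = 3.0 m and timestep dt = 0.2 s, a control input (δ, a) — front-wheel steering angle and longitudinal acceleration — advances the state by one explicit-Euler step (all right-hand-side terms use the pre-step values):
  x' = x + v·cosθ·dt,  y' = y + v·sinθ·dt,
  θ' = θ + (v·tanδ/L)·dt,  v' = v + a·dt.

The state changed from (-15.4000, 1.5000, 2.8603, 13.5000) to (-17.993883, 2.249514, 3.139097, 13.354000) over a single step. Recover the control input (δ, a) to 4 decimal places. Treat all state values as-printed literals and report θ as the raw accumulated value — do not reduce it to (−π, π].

a = (v'−v)/dt = (-0.146000)/0.2 = -0.7300
Δθ = θ'−θ = 0.278797;  (v·dt/L) = 13.5000·0.2/3.0 = 0.900000
tan δ = Δθ·L/(v·dt) = 0.309774  →  δ = 0.3004

δ = 0.3004, a = -0.7300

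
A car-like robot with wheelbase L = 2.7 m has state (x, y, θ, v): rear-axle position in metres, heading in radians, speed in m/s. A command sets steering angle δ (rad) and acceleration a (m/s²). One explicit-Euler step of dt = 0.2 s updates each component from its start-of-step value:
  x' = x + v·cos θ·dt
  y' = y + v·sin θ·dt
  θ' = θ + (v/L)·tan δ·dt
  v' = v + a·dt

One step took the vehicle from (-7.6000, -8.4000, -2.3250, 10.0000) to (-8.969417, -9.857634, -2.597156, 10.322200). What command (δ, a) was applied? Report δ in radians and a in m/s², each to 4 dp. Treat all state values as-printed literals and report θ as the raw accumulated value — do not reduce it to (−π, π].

δ = -0.3521, a = 1.6110

a = (v'−v)/dt = (0.322200)/0.2 = 1.6110
Δθ = θ'−θ = -0.272156;  (v·dt/L) = 10.0000·0.2/2.7 = 0.740741
tan δ = Δθ·L/(v·dt) = -0.367411  →  δ = -0.3521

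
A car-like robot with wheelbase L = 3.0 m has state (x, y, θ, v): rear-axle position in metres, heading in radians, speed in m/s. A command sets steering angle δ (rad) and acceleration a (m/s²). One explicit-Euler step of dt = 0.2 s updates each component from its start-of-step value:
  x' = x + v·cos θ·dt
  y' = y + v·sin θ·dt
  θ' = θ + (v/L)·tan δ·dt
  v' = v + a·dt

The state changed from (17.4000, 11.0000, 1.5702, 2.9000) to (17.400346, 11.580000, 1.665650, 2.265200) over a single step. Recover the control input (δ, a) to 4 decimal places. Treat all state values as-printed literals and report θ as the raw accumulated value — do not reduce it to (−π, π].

δ = 0.4586, a = -3.1740

a = (v'−v)/dt = (-0.634800)/0.2 = -3.1740
Δθ = θ'−θ = 0.095450;  (v·dt/L) = 2.9000·0.2/3.0 = 0.193333
tan δ = Δθ·L/(v·dt) = 0.493707  →  δ = 0.4586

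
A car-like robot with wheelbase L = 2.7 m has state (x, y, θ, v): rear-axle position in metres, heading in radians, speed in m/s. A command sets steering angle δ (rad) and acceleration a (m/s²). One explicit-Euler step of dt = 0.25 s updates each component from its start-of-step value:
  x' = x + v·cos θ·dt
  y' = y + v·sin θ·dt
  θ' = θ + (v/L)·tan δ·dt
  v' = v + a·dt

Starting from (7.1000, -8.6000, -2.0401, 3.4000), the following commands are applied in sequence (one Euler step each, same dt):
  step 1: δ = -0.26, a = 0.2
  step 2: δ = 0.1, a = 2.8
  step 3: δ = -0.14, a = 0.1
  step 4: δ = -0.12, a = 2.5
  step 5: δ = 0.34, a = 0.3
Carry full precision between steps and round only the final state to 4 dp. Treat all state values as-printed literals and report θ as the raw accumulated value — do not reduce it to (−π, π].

(4.4794, -12.8431, -2.0353, 4.8750)

after step 1 (δ=-0.26, a=0.2): (6.715574, -9.358101, -2.123848, 3.450000)
after step 2 (δ=0.1, a=2.8): (6.262515, -10.092024, -2.091796, 4.150000)
after step 3 (δ=-0.14, a=0.1): (5.746102, -10.991871, -2.145947, 4.175000)
after step 4 (δ=-0.12, a=2.5): (5.178343, -11.867692, -2.192560, 4.800000)
after step 5 (δ=0.34, a=0.3): (4.479380, -12.843116, -2.035343, 4.875000)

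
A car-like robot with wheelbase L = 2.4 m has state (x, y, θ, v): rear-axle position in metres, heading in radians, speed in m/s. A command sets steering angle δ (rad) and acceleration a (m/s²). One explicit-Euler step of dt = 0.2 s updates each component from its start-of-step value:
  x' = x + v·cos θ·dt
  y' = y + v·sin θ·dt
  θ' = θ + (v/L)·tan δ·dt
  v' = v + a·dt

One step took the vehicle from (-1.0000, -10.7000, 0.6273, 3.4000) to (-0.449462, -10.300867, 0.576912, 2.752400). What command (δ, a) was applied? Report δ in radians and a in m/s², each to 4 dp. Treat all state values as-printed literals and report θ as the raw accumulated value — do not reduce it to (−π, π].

δ = -0.1760, a = -3.2380

a = (v'−v)/dt = (-0.647600)/0.2 = -3.2380
Δθ = θ'−θ = -0.050388;  (v·dt/L) = 3.4000·0.2/2.4 = 0.283333
tan δ = Δθ·L/(v·dt) = -0.177840  →  δ = -0.1760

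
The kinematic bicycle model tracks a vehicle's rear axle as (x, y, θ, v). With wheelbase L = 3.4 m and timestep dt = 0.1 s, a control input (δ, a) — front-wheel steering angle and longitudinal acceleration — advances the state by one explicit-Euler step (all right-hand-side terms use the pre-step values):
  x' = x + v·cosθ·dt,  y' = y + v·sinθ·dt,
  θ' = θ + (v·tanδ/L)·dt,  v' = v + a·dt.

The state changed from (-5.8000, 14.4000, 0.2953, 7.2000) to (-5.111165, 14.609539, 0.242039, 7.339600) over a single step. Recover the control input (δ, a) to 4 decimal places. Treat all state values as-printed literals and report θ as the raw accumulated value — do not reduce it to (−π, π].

δ = -0.2464, a = 1.3960

a = (v'−v)/dt = (0.139600)/0.1 = 1.3960
Δθ = θ'−θ = -0.053261;  (v·dt/L) = 7.2000·0.1/3.4 = 0.211765
tan δ = Δθ·L/(v·dt) = -0.251510  →  δ = -0.2464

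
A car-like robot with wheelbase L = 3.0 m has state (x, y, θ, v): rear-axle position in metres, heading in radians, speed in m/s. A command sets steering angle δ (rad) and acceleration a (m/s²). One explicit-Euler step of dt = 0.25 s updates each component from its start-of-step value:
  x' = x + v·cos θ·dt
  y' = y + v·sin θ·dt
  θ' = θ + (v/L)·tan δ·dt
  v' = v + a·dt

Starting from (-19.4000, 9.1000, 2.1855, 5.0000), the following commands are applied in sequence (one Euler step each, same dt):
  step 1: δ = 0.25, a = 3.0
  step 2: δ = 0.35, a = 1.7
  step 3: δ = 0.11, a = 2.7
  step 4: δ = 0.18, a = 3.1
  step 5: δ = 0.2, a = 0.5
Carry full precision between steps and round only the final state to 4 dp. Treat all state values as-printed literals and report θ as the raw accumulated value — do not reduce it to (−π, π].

after step 1 (δ=0.25, a=3.0): (-20.120896, 10.121180, 2.291892, 5.750000)
after step 2 (δ=0.35, a=1.7): (-21.069945, 11.200862, 2.466802, 6.175000)
after step 3 (δ=0.11, a=2.7): (-22.275363, 12.165295, 2.523636, 6.850000)
after step 4 (δ=0.18, a=3.1): (-23.671160, 13.157468, 2.627510, 7.625000)
after step 5 (δ=0.2, a=0.5): (-25.331016, 14.094840, 2.756315, 7.750000)

(-25.3310, 14.0948, 2.7563, 7.7500)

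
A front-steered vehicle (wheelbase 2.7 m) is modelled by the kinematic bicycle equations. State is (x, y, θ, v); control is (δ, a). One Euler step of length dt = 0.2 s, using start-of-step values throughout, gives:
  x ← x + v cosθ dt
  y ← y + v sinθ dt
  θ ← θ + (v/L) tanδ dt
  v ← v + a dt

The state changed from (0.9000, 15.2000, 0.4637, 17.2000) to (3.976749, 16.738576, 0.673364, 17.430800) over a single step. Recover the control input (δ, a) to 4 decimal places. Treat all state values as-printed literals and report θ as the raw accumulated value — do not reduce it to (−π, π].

δ = 0.1631, a = 1.1540

a = (v'−v)/dt = (0.230800)/0.2 = 1.1540
Δθ = θ'−θ = 0.209664;  (v·dt/L) = 17.2000·0.2/2.7 = 1.274074
tan δ = Δθ·L/(v·dt) = 0.164562  →  δ = 0.1631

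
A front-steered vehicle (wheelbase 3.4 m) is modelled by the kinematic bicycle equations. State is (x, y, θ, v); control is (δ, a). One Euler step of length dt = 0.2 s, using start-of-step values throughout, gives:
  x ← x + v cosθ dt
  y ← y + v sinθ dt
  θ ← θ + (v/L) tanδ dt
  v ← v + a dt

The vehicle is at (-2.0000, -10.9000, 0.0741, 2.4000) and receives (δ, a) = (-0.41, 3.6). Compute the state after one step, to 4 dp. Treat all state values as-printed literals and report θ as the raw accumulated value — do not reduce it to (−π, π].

(-1.5213, -10.8645, 0.0127, 3.1200)

x' = -2.0000 + 2.4000·cos(0.0741)·0.2 = -1.5213
y' = -10.9000 + 2.4000·sin(0.0741)·0.2 = -10.8645
θ' = 0.0741 + (2.4000/3.4)·tan(-0.41)·0.2 = 0.0127
v' = 2.4000 + 3.6000·0.2 = 3.1200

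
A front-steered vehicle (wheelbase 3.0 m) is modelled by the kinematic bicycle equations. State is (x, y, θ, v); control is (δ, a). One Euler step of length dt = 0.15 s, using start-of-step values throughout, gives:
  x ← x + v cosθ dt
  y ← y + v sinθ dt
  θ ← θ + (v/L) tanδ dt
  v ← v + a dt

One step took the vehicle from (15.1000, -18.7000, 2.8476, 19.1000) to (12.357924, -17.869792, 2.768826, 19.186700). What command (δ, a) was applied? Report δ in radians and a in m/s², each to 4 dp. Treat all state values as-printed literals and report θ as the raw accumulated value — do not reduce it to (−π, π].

a = (v'−v)/dt = (0.086700)/0.15 = 0.5780
Δθ = θ'−θ = -0.078774;  (v·dt/L) = 19.1000·0.15/3.0 = 0.955000
tan δ = Δθ·L/(v·dt) = -0.082486  →  δ = -0.0823

δ = -0.0823, a = 0.5780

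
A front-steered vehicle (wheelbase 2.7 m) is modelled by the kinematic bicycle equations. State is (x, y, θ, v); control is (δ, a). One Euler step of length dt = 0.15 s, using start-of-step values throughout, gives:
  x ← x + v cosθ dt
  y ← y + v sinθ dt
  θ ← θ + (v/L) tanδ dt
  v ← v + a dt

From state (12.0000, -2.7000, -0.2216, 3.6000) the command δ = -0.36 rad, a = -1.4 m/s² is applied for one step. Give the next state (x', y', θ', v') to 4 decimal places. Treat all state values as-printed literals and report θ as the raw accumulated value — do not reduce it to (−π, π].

x' = 12.0000 + 3.6000·cos(-0.2216)·0.15 = 12.5268
y' = -2.7000 + 3.6000·sin(-0.2216)·0.15 = -2.8187
θ' = -0.2216 + (3.6000/2.7)·tan(-0.36)·0.15 = -0.2969
v' = 3.6000 − 1.4000·0.15 = 3.3900

(12.5268, -2.8187, -0.2969, 3.3900)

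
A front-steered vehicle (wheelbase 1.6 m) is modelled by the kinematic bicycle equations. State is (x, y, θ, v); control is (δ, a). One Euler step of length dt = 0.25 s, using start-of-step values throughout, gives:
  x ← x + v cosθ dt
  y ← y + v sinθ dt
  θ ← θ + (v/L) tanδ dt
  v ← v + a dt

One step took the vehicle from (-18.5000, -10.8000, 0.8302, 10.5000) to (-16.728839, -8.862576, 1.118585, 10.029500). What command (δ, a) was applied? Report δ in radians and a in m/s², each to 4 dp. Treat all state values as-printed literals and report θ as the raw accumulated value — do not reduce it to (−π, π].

a = (v'−v)/dt = (-0.470500)/0.25 = -1.8820
Δθ = θ'−θ = 0.288385;  (v·dt/L) = 10.5000·0.25/1.6 = 1.640625
tan δ = Δθ·L/(v·dt) = 0.175778  →  δ = 0.1740

δ = 0.1740, a = -1.8820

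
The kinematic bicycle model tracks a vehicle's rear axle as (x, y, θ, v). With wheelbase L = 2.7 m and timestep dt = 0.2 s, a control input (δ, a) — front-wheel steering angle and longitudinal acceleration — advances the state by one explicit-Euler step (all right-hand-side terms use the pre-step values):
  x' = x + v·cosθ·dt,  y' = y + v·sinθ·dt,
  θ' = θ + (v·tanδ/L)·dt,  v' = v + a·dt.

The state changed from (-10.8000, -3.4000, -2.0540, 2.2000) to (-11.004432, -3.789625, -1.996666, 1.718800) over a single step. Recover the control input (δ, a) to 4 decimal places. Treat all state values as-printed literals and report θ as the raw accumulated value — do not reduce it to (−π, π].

a = (v'−v)/dt = (-0.481200)/0.2 = -2.4060
Δθ = θ'−θ = 0.057334;  (v·dt/L) = 2.2000·0.2/2.7 = 0.162963
tan δ = Δθ·L/(v·dt) = 0.351822  →  δ = 0.3383

δ = 0.3383, a = -2.4060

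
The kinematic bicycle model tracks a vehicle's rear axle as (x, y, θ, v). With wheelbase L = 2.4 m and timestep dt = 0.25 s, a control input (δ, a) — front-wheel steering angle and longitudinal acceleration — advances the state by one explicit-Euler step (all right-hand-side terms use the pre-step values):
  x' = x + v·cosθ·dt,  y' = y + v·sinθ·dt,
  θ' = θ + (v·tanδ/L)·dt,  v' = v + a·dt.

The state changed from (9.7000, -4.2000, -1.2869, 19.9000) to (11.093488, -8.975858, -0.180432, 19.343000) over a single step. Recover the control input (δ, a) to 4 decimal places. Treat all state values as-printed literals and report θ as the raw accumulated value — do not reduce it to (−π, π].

a = (v'−v)/dt = (-0.557000)/0.25 = -2.2280
Δθ = θ'−θ = 1.106468;  (v·dt/L) = 19.9000·0.25/2.4 = 2.072917
tan δ = Δθ·L/(v·dt) = 0.533774  →  δ = 0.4903

δ = 0.4903, a = -2.2280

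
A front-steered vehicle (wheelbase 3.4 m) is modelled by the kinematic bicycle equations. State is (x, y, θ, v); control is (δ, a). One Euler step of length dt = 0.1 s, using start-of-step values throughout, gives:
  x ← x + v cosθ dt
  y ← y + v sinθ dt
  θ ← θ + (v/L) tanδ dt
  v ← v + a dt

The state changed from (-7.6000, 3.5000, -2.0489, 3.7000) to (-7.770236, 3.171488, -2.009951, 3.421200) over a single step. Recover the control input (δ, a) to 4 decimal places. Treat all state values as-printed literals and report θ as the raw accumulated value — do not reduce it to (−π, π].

a = (v'−v)/dt = (-0.278800)/0.1 = -2.7880
Δθ = θ'−θ = 0.038949;  (v·dt/L) = 3.7000·0.1/3.4 = 0.108824
tan δ = Δθ·L/(v·dt) = 0.357910  →  δ = 0.3437

δ = 0.3437, a = -2.7880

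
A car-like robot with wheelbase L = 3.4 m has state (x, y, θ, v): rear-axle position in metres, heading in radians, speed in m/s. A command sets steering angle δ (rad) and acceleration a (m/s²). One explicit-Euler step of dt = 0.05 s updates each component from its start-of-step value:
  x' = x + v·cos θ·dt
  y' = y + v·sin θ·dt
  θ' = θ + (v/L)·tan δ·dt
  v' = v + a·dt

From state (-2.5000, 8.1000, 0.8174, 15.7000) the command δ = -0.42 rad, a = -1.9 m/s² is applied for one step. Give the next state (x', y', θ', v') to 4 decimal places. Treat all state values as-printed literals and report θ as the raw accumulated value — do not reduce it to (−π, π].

(-1.9630, 8.6726, 0.7143, 15.6050)

x' = -2.5000 + 15.7000·cos(0.8174)·0.05 = -1.9630
y' = 8.1000 + 15.7000·sin(0.8174)·0.05 = 8.6726
θ' = 0.8174 + (15.7000/3.4)·tan(-0.42)·0.05 = 0.7143
v' = 15.7000 − 1.9000·0.05 = 15.6050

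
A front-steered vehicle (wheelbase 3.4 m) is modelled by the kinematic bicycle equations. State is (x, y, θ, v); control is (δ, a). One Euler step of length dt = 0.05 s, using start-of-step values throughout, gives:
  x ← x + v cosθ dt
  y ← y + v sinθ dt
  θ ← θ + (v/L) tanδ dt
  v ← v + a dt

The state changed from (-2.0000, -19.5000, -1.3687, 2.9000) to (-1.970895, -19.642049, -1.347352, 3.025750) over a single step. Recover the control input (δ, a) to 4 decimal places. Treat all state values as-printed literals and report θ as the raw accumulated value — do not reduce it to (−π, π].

a = (v'−v)/dt = (0.125750)/0.05 = 2.5150
Δθ = θ'−θ = 0.021348;  (v·dt/L) = 2.9000·0.05/3.4 = 0.042647
tan δ = Δθ·L/(v·dt) = 0.500574  →  δ = 0.4641

δ = 0.4641, a = 2.5150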